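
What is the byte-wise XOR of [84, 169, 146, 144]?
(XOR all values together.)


XOR chain: 84 ^ 169 ^ 146 ^ 144 = 255

255


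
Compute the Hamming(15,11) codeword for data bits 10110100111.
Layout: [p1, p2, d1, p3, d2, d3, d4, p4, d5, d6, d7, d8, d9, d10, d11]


Parity bits: p1=0, p2=0, p3=1, p4=0

001101100100111


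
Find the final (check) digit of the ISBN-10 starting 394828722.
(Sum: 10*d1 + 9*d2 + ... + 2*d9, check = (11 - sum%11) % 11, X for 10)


Weighted sum: 289
289 mod 11 = 3

Check digit: 8


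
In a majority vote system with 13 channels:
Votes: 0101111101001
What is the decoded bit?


Ones: 8 out of 13
Threshold: 7

1 (8/13 voted 1)


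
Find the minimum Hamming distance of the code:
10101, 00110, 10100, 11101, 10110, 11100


Comparing all pairs, minimum distance: 1
Can detect 0 errors, correct 0 errors

1


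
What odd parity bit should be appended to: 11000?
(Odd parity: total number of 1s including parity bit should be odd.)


Number of 1s in data: 2
Parity bit: 1

1


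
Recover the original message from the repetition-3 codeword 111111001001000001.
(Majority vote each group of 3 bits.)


Groups: 111, 111, 001, 001, 000, 001
Majority votes: 110000

110000


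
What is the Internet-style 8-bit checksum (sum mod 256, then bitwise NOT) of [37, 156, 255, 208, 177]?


Sum = 833 mod 256 = 65
Complement = 190

190


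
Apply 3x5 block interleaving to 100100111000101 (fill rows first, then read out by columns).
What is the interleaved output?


Matrix:
  10010
  01110
  00101
Read columns: 100010011110001

100010011110001


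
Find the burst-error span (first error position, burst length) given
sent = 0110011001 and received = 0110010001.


XOR: 0000001000

Burst at position 6, length 1


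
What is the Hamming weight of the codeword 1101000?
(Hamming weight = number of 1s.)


Counting 1s in 1101000

3


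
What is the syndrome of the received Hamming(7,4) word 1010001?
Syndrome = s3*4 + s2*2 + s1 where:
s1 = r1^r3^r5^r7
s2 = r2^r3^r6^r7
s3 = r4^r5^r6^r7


s1=1, s2=0, s3=1

Syndrome = 5 (error at position 5)


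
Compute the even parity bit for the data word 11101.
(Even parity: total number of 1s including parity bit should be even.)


Number of 1s in data: 4
Parity bit: 0

0


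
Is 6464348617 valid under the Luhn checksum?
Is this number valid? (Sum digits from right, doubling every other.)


Luhn sum = 46
46 mod 10 = 6

Invalid (Luhn sum mod 10 = 6)


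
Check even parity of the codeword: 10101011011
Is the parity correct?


Number of 1s: 7

No, parity error (7 ones)


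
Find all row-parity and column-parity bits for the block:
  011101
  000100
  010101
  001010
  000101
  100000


Row parities: 011001
Column parities: 100011

Row P: 011001, Col P: 100011, Corner: 1


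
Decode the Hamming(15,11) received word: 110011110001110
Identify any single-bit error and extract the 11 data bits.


Syndrome = 0: no error detected

Data: 01110001110 (no errors)


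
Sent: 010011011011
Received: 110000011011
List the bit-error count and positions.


XOR: 100011000000

3 error(s) at position(s): 0, 4, 5


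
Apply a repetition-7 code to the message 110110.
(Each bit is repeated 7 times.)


Each bit -> 7 copies

111111111111110000000111111111111110000000


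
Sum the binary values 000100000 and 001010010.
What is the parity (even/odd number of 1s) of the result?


000100000 = 32
001010010 = 82
Sum = 114 = 1110010
1s count = 4

even parity (4 ones in 1110010)


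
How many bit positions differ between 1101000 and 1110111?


XOR: 0011111
Count of 1s: 5

5


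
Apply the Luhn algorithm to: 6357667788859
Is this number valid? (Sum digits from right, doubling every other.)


Luhn sum = 76
76 mod 10 = 6

Invalid (Luhn sum mod 10 = 6)


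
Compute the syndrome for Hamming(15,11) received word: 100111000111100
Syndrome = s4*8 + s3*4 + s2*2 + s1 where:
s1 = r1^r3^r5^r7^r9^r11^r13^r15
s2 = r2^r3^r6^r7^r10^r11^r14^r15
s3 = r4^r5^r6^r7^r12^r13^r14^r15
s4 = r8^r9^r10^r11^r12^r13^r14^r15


s1=0, s2=1, s3=1, s4=0

Syndrome = 6 (error at position 6)


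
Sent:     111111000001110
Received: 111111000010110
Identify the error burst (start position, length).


XOR: 000000000011000

Burst at position 10, length 2


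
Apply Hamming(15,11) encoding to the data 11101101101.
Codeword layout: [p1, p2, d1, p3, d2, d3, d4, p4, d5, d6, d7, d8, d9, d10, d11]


Parity bits: p1=1, p2=0, p3=1, p4=1

101111011101101


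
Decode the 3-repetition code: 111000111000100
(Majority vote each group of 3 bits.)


Groups: 111, 000, 111, 000, 100
Majority votes: 10100

10100


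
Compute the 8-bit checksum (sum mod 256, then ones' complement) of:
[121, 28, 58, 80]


Sum = 287 mod 256 = 31
Complement = 224

224


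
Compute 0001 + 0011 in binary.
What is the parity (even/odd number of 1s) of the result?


0001 = 1
0011 = 3
Sum = 4 = 100
1s count = 1

odd parity (1 ones in 100)


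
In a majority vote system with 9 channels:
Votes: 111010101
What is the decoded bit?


Ones: 6 out of 9
Threshold: 5

1 (6/9 voted 1)


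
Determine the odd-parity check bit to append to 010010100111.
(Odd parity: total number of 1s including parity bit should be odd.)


Number of 1s in data: 6
Parity bit: 1

1


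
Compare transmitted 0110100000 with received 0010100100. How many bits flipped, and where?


XOR: 0100000100

2 error(s) at position(s): 1, 7


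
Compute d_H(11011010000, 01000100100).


XOR: 10011110100
Count of 1s: 6

6


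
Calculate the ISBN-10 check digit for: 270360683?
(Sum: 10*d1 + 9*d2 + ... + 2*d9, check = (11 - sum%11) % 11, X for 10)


Weighted sum: 194
194 mod 11 = 7

Check digit: 4


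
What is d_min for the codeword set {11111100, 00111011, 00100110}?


Comparing all pairs, minimum distance: 4
Can detect 3 errors, correct 1 errors

4


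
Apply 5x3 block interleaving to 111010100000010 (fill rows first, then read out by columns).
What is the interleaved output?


Matrix:
  111
  010
  100
  000
  010
Read columns: 101001100110000

101001100110000


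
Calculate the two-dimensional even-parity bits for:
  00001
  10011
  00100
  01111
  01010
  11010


Row parities: 111001
Column parities: 01001

Row P: 111001, Col P: 01001, Corner: 0


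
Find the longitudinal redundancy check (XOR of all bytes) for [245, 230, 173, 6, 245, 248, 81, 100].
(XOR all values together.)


XOR chain: 245 ^ 230 ^ 173 ^ 6 ^ 245 ^ 248 ^ 81 ^ 100 = 128

128


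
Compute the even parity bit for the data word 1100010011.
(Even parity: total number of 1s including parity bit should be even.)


Number of 1s in data: 5
Parity bit: 1

1


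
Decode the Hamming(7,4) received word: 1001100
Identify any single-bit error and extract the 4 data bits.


Syndrome = 0: no error detected

Data: 0100 (no errors)


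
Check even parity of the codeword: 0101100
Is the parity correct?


Number of 1s: 3

No, parity error (3 ones)


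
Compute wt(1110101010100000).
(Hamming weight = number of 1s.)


Counting 1s in 1110101010100000

7


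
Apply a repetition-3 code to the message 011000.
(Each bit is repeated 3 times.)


Each bit -> 3 copies

000111111000000000


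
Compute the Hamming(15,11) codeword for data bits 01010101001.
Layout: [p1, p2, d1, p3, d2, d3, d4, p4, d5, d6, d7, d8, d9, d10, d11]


Parity bits: p1=1, p2=1, p3=0, p4=1

110010110101001


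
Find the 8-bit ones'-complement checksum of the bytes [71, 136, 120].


Sum = 327 mod 256 = 71
Complement = 184

184


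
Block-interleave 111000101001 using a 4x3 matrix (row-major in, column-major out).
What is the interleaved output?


Matrix:
  111
  000
  101
  001
Read columns: 101010001011

101010001011


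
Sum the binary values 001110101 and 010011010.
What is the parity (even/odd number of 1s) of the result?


001110101 = 117
010011010 = 154
Sum = 271 = 100001111
1s count = 5

odd parity (5 ones in 100001111)


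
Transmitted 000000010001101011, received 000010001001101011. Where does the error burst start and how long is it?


XOR: 000010011000000000

Burst at position 4, length 5


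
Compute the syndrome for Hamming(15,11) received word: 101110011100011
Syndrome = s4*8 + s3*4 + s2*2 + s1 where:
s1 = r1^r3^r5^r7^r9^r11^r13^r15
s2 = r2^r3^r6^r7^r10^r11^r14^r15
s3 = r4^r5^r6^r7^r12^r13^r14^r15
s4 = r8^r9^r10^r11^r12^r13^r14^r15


s1=1, s2=0, s3=0, s4=1

Syndrome = 9 (error at position 9)


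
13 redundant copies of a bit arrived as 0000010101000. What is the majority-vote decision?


Ones: 3 out of 13
Threshold: 7

0 (3/13 voted 1)


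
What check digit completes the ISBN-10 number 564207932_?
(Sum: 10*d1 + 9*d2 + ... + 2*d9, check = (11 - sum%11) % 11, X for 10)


Weighted sum: 234
234 mod 11 = 3

Check digit: 8


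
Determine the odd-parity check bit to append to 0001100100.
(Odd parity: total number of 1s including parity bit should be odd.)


Number of 1s in data: 3
Parity bit: 0

0


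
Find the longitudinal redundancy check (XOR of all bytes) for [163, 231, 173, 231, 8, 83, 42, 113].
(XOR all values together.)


XOR chain: 163 ^ 231 ^ 173 ^ 231 ^ 8 ^ 83 ^ 42 ^ 113 = 14

14


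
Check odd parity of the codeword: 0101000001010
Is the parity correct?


Number of 1s: 4

No, parity error (4 ones)


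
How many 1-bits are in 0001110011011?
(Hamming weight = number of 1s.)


Counting 1s in 0001110011011

7


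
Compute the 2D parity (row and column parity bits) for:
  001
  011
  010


Row parities: 101
Column parities: 000

Row P: 101, Col P: 000, Corner: 0


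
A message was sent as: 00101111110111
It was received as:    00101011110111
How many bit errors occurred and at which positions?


XOR: 00000100000000

1 error(s) at position(s): 5


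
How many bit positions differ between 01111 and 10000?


XOR: 11111
Count of 1s: 5

5


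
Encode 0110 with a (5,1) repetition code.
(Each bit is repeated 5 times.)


Each bit -> 5 copies

00000111111111100000


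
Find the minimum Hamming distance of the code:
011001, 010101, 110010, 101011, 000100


Comparing all pairs, minimum distance: 2
Can detect 1 errors, correct 0 errors

2


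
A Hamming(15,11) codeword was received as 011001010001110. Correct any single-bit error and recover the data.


Syndrome = 0: no error detected

Data: 10100001110 (no errors)


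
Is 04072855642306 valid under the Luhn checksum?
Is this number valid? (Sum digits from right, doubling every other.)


Luhn sum = 49
49 mod 10 = 9

Invalid (Luhn sum mod 10 = 9)


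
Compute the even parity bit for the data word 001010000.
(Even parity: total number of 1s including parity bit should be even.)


Number of 1s in data: 2
Parity bit: 0

0


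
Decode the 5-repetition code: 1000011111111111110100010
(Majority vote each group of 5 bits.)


Groups: 10000, 11111, 11111, 11101, 00010
Majority votes: 01110

01110


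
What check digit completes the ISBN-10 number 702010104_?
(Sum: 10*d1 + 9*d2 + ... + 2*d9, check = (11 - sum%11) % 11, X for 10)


Weighted sum: 104
104 mod 11 = 5

Check digit: 6


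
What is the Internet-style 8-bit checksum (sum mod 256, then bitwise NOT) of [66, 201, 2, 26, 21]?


Sum = 316 mod 256 = 60
Complement = 195

195


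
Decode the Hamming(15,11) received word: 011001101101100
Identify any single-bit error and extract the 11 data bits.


Syndrome = 2: error at position 2

Data: 10111101100 (corrected bit 2)


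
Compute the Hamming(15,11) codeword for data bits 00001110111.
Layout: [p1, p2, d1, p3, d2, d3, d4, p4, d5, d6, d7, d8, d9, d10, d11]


Parity bits: p1=0, p2=0, p3=1, p4=0

000100001110111


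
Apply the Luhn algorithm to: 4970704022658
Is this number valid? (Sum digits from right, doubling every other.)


Luhn sum = 52
52 mod 10 = 2

Invalid (Luhn sum mod 10 = 2)


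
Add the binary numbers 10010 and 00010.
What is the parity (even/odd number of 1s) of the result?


10010 = 18
00010 = 2
Sum = 20 = 10100
1s count = 2

even parity (2 ones in 10100)


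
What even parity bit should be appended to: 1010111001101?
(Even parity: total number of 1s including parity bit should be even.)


Number of 1s in data: 8
Parity bit: 0

0


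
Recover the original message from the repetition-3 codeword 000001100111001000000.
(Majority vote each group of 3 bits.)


Groups: 000, 001, 100, 111, 001, 000, 000
Majority votes: 0001000

0001000


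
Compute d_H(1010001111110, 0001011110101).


XOR: 1011010001011
Count of 1s: 7

7


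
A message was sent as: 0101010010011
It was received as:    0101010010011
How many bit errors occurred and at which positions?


XOR: 0000000000000

0 errors (received matches sent)


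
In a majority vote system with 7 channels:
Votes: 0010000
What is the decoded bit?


Ones: 1 out of 7
Threshold: 4

0 (1/7 voted 1)


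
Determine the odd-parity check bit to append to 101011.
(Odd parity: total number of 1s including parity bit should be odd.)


Number of 1s in data: 4
Parity bit: 1

1


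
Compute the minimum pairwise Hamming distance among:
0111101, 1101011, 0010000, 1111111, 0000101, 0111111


Comparing all pairs, minimum distance: 1
Can detect 0 errors, correct 0 errors

1


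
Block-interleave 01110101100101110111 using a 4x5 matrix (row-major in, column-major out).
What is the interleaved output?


Matrix:
  01110
  10110
  01011
  10111
Read columns: 01011010110111110011

01011010110111110011


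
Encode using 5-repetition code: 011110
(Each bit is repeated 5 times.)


Each bit -> 5 copies

000001111111111111111111100000


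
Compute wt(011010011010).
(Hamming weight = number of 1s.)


Counting 1s in 011010011010

6


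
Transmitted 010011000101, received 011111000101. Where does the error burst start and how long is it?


XOR: 001100000000

Burst at position 2, length 2


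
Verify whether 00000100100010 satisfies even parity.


Number of 1s: 3

No, parity error (3 ones)


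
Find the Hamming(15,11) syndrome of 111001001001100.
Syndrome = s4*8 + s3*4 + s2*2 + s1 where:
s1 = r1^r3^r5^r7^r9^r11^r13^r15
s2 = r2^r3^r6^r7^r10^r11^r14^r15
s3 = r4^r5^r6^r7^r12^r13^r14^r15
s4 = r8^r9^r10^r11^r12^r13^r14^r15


s1=0, s2=1, s3=1, s4=1

Syndrome = 14 (error at position 14)


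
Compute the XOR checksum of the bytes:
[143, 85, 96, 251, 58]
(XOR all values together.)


XOR chain: 143 ^ 85 ^ 96 ^ 251 ^ 58 = 123

123


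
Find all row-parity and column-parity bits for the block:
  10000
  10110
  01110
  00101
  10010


Row parities: 11100
Column parities: 11111

Row P: 11100, Col P: 11111, Corner: 1


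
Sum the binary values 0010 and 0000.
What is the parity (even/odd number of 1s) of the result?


0010 = 2
0000 = 0
Sum = 2 = 10
1s count = 1

odd parity (1 ones in 10)


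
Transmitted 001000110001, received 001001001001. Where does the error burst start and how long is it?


XOR: 000001111000

Burst at position 5, length 4


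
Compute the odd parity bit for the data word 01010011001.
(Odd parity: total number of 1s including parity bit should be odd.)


Number of 1s in data: 5
Parity bit: 0

0


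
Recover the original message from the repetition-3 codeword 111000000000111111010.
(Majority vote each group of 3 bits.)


Groups: 111, 000, 000, 000, 111, 111, 010
Majority votes: 1000110

1000110


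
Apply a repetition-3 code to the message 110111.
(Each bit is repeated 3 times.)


Each bit -> 3 copies

111111000111111111


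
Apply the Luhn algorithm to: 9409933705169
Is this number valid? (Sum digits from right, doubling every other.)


Luhn sum = 63
63 mod 10 = 3

Invalid (Luhn sum mod 10 = 3)


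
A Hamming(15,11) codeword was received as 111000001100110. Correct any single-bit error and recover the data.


Syndrome = 0: no error detected

Data: 10001100110 (no errors)


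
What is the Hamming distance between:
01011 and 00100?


XOR: 01111
Count of 1s: 4

4


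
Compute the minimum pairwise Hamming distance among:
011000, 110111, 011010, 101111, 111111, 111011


Comparing all pairs, minimum distance: 1
Can detect 0 errors, correct 0 errors

1


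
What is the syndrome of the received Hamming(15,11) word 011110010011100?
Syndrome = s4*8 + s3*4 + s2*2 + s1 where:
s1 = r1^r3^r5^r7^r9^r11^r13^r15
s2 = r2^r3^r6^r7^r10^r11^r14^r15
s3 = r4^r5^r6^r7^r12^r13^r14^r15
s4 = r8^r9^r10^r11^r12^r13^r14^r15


s1=0, s2=1, s3=0, s4=0

Syndrome = 2 (error at position 2)


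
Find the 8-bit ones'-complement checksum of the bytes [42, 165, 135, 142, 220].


Sum = 704 mod 256 = 192
Complement = 63

63


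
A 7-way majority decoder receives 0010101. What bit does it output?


Ones: 3 out of 7
Threshold: 4

0 (3/7 voted 1)


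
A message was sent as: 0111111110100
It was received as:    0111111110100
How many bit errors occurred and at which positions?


XOR: 0000000000000

0 errors (received matches sent)


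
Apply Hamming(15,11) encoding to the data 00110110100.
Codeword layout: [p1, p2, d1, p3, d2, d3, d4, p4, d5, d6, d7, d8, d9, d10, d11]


Parity bits: p1=1, p2=0, p3=1, p4=1

100101110110100


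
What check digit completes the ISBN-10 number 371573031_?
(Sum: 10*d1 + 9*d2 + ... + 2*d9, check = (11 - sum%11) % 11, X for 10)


Weighted sum: 204
204 mod 11 = 6

Check digit: 5


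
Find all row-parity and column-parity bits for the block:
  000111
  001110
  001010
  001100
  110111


Row parities: 11001
Column parities: 111000

Row P: 11001, Col P: 111000, Corner: 1


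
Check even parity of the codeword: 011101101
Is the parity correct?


Number of 1s: 6

Yes, parity is correct (6 ones)


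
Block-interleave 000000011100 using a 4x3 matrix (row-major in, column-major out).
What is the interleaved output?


Matrix:
  000
  000
  011
  100
Read columns: 000100100010

000100100010


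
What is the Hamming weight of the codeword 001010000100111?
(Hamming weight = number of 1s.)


Counting 1s in 001010000100111

6


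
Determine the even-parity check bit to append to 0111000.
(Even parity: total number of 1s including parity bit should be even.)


Number of 1s in data: 3
Parity bit: 1

1


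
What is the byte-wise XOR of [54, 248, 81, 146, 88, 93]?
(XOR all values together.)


XOR chain: 54 ^ 248 ^ 81 ^ 146 ^ 88 ^ 93 = 8

8


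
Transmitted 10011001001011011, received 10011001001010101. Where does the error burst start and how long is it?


XOR: 00000000000001110

Burst at position 13, length 3


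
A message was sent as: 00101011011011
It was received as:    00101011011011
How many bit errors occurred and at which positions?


XOR: 00000000000000

0 errors (received matches sent)


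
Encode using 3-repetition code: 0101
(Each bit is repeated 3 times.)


Each bit -> 3 copies

000111000111


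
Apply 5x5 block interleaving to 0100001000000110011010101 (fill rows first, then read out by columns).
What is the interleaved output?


Matrix:
  01000
  01000
  00011
  00110
  10101
Read columns: 0000111000000110011000101

0000111000000110011000101


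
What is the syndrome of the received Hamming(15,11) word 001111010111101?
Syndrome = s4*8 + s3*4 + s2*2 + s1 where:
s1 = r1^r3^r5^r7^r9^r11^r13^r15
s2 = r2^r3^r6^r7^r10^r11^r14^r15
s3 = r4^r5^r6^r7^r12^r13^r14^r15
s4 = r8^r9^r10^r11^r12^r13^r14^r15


s1=1, s2=1, s3=0, s4=0

Syndrome = 3 (error at position 3)


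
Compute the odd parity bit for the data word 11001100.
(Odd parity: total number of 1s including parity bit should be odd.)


Number of 1s in data: 4
Parity bit: 1

1


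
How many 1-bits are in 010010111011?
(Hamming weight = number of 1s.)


Counting 1s in 010010111011

7


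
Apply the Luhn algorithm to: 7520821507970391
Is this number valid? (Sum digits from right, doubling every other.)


Luhn sum = 66
66 mod 10 = 6

Invalid (Luhn sum mod 10 = 6)


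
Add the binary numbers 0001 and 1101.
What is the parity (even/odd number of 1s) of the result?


0001 = 1
1101 = 13
Sum = 14 = 1110
1s count = 3

odd parity (3 ones in 1110)


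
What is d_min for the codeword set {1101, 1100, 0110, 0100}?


Comparing all pairs, minimum distance: 1
Can detect 0 errors, correct 0 errors

1


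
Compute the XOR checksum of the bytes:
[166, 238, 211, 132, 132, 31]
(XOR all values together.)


XOR chain: 166 ^ 238 ^ 211 ^ 132 ^ 132 ^ 31 = 132

132


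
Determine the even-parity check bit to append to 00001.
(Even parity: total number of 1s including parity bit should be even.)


Number of 1s in data: 1
Parity bit: 1

1


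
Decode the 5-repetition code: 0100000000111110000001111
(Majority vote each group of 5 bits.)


Groups: 01000, 00000, 11111, 00000, 01111
Majority votes: 00101

00101


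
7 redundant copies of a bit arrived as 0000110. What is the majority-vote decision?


Ones: 2 out of 7
Threshold: 4

0 (2/7 voted 1)


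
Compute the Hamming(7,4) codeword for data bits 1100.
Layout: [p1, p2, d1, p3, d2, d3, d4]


Parity bits: p1=0, p2=1, p3=1

0111100


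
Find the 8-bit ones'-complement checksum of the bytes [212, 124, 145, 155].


Sum = 636 mod 256 = 124
Complement = 131

131


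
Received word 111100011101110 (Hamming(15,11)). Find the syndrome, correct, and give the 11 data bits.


Syndrome = 0: no error detected

Data: 10001101110 (no errors)


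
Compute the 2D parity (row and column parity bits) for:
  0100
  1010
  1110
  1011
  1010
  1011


Row parities: 101101
Column parities: 1010

Row P: 101101, Col P: 1010, Corner: 0


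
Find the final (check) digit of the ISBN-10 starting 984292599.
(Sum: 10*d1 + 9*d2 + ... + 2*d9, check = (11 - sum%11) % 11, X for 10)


Weighted sum: 337
337 mod 11 = 7

Check digit: 4


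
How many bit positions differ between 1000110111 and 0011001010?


XOR: 1011111101
Count of 1s: 8

8


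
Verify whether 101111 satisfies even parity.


Number of 1s: 5

No, parity error (5 ones)


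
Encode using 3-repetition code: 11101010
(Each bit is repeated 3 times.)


Each bit -> 3 copies

111111111000111000111000


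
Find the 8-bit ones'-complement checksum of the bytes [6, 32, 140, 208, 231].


Sum = 617 mod 256 = 105
Complement = 150

150


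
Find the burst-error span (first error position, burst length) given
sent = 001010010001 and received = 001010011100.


XOR: 000000001101

Burst at position 8, length 4


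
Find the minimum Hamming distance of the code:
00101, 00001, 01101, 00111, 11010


Comparing all pairs, minimum distance: 1
Can detect 0 errors, correct 0 errors

1


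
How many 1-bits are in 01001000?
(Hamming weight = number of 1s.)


Counting 1s in 01001000

2


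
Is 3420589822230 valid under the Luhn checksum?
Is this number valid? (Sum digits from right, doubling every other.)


Luhn sum = 55
55 mod 10 = 5

Invalid (Luhn sum mod 10 = 5)


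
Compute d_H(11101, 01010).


XOR: 10111
Count of 1s: 4

4


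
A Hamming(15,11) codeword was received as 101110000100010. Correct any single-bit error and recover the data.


Syndrome = 7: error at position 7

Data: 11010100010 (corrected bit 7)


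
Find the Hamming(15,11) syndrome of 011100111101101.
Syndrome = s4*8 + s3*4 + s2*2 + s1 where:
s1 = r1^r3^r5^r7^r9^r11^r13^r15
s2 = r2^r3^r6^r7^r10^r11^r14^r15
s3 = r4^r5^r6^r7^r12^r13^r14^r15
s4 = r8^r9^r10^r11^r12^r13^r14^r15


s1=1, s2=1, s3=1, s4=0

Syndrome = 7 (error at position 7)


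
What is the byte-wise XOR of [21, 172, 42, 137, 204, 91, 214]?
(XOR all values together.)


XOR chain: 21 ^ 172 ^ 42 ^ 137 ^ 204 ^ 91 ^ 214 = 91

91


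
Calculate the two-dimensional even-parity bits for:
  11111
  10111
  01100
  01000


Row parities: 1001
Column parities: 01100

Row P: 1001, Col P: 01100, Corner: 0


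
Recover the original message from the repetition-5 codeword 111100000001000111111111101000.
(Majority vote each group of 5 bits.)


Groups: 11110, 00000, 01000, 11111, 11111, 01000
Majority votes: 100110

100110


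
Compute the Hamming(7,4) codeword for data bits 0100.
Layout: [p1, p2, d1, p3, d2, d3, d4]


Parity bits: p1=1, p2=0, p3=1

1001100


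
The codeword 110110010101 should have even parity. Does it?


Number of 1s: 7

No, parity error (7 ones)


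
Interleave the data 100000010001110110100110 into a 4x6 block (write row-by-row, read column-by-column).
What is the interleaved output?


Matrix:
  100000
  010001
  110110
  100110
Read columns: 101101100000001100110100

101101100000001100110100


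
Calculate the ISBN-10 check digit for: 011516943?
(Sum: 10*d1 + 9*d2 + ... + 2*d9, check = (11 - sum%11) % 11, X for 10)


Weighted sum: 142
142 mod 11 = 10

Check digit: 1


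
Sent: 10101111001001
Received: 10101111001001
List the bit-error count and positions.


XOR: 00000000000000

0 errors (received matches sent)


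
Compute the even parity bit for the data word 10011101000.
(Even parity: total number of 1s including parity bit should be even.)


Number of 1s in data: 5
Parity bit: 1

1


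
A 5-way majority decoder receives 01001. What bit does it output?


Ones: 2 out of 5
Threshold: 3

0 (2/5 voted 1)


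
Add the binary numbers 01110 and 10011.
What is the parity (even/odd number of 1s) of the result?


01110 = 14
10011 = 19
Sum = 33 = 100001
1s count = 2

even parity (2 ones in 100001)


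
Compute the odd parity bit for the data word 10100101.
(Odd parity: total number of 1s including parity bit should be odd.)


Number of 1s in data: 4
Parity bit: 1

1


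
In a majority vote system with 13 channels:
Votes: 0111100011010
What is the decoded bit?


Ones: 7 out of 13
Threshold: 7

1 (7/13 voted 1)


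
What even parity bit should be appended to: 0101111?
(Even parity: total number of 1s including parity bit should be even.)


Number of 1s in data: 5
Parity bit: 1

1


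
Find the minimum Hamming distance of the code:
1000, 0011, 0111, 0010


Comparing all pairs, minimum distance: 1
Can detect 0 errors, correct 0 errors

1


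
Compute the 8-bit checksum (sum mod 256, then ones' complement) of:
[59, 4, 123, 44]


Sum = 230 mod 256 = 230
Complement = 25

25


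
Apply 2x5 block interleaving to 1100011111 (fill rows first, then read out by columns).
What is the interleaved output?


Matrix:
  11000
  11111
Read columns: 1111010101

1111010101


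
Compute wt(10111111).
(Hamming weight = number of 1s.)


Counting 1s in 10111111

7


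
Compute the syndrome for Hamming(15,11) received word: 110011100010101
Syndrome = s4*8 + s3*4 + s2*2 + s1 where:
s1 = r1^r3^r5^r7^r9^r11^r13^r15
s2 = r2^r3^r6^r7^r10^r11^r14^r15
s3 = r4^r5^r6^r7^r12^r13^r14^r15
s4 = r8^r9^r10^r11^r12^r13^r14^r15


s1=0, s2=1, s3=1, s4=1

Syndrome = 14 (error at position 14)


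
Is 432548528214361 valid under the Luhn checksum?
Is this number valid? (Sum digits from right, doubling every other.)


Luhn sum = 61
61 mod 10 = 1

Invalid (Luhn sum mod 10 = 1)


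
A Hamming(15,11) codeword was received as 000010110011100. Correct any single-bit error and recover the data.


Syndrome = 0: no error detected

Data: 01010011100 (no errors)


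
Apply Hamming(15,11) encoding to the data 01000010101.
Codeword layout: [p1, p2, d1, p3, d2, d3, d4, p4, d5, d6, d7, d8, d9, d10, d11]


Parity bits: p1=0, p2=0, p3=1, p4=1

000110010010101


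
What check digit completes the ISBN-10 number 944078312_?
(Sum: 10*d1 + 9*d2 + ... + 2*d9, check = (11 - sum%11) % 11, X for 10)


Weighted sum: 259
259 mod 11 = 6

Check digit: 5


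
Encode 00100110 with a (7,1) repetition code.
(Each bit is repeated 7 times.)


Each bit -> 7 copies

00000000000000111111100000000000000111111111111110000000


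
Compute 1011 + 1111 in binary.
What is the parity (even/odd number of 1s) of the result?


1011 = 11
1111 = 15
Sum = 26 = 11010
1s count = 3

odd parity (3 ones in 11010)


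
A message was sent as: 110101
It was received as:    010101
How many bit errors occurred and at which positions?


XOR: 100000

1 error(s) at position(s): 0


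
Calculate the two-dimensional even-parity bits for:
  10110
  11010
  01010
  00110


Row parities: 1100
Column parities: 00000

Row P: 1100, Col P: 00000, Corner: 0


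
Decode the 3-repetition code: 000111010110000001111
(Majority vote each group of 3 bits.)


Groups: 000, 111, 010, 110, 000, 001, 111
Majority votes: 0101001

0101001


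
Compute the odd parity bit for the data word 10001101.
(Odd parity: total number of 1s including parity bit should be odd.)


Number of 1s in data: 4
Parity bit: 1

1


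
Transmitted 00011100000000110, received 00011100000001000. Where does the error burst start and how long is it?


XOR: 00000000000001110

Burst at position 13, length 3


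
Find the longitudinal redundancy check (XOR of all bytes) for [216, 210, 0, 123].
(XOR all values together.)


XOR chain: 216 ^ 210 ^ 0 ^ 123 = 113

113


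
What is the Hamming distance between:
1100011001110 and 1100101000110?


XOR: 0000110001000
Count of 1s: 3

3


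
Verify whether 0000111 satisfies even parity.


Number of 1s: 3

No, parity error (3 ones)


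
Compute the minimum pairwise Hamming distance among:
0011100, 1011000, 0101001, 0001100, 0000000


Comparing all pairs, minimum distance: 1
Can detect 0 errors, correct 0 errors

1


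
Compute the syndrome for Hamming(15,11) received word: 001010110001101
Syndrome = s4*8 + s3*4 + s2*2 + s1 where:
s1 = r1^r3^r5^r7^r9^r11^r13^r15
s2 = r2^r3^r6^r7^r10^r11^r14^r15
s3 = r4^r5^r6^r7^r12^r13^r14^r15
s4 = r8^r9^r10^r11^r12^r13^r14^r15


s1=1, s2=1, s3=1, s4=0

Syndrome = 7 (error at position 7)


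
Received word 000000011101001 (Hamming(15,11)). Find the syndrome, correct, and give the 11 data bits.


Syndrome = 8: error at position 8

Data: 00001101001 (corrected bit 8)


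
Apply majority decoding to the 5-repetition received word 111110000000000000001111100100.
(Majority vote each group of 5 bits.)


Groups: 11111, 00000, 00000, 00000, 11111, 00100
Majority votes: 100010

100010


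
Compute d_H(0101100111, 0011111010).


XOR: 0110011101
Count of 1s: 6

6


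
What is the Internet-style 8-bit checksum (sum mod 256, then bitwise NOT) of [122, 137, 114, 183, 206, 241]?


Sum = 1003 mod 256 = 235
Complement = 20

20


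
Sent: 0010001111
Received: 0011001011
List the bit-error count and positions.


XOR: 0001000100

2 error(s) at position(s): 3, 7


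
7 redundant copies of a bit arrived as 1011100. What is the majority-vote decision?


Ones: 4 out of 7
Threshold: 4

1 (4/7 voted 1)


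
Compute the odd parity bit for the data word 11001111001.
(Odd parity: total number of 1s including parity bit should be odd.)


Number of 1s in data: 7
Parity bit: 0

0


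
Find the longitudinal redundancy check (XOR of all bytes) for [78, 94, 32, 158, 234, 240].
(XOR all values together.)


XOR chain: 78 ^ 94 ^ 32 ^ 158 ^ 234 ^ 240 = 180

180


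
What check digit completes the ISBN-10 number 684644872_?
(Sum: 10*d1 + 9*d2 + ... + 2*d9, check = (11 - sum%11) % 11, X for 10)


Weighted sum: 307
307 mod 11 = 10

Check digit: 1


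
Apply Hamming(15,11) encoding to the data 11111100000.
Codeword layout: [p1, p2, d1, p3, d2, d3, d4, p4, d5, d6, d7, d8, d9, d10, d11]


Parity bits: p1=0, p2=0, p3=1, p4=0

001111101100000


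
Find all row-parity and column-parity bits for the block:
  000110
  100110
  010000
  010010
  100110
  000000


Row parities: 011010
Column parities: 000100

Row P: 011010, Col P: 000100, Corner: 1


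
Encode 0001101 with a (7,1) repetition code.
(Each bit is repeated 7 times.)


Each bit -> 7 copies

0000000000000000000001111111111111100000001111111


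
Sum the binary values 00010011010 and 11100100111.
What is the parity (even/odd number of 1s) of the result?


00010011010 = 154
11100100111 = 1831
Sum = 1985 = 11111000001
1s count = 6

even parity (6 ones in 11111000001)


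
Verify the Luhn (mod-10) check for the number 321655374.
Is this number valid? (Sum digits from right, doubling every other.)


Luhn sum = 29
29 mod 10 = 9

Invalid (Luhn sum mod 10 = 9)


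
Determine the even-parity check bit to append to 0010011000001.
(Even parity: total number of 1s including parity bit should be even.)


Number of 1s in data: 4
Parity bit: 0

0


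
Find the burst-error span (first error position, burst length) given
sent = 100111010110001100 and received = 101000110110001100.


XOR: 001111100000000000

Burst at position 2, length 5


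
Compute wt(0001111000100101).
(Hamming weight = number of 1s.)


Counting 1s in 0001111000100101

7


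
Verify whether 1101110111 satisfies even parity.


Number of 1s: 8

Yes, parity is correct (8 ones)


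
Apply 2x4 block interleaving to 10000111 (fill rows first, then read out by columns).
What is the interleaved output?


Matrix:
  1000
  0111
Read columns: 10010101

10010101


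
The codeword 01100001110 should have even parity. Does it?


Number of 1s: 5

No, parity error (5 ones)


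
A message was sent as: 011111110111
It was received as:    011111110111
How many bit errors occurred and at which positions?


XOR: 000000000000

0 errors (received matches sent)


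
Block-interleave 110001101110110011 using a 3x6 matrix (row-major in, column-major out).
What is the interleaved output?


Matrix:
  110001
  101110
  110011
Read columns: 111101010010011101

111101010010011101


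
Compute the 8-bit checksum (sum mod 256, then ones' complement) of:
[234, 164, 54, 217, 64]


Sum = 733 mod 256 = 221
Complement = 34

34


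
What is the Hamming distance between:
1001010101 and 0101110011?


XOR: 1100100110
Count of 1s: 5

5


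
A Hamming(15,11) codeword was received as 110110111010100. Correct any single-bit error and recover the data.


Syndrome = 2: error at position 2

Data: 01011010100 (corrected bit 2)


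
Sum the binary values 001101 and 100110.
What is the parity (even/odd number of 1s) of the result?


001101 = 13
100110 = 38
Sum = 51 = 110011
1s count = 4

even parity (4 ones in 110011)


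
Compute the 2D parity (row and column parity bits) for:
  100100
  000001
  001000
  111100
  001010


Row parities: 01100
Column parities: 011011

Row P: 01100, Col P: 011011, Corner: 0


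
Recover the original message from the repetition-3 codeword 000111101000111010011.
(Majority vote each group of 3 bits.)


Groups: 000, 111, 101, 000, 111, 010, 011
Majority votes: 0110101

0110101


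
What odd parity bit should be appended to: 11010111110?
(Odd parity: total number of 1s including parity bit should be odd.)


Number of 1s in data: 8
Parity bit: 1

1


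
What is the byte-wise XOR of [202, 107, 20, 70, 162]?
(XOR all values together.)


XOR chain: 202 ^ 107 ^ 20 ^ 70 ^ 162 = 81

81


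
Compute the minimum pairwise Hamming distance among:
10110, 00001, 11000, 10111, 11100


Comparing all pairs, minimum distance: 1
Can detect 0 errors, correct 0 errors

1


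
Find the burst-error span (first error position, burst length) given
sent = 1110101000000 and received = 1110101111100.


XOR: 0000000111100

Burst at position 7, length 4


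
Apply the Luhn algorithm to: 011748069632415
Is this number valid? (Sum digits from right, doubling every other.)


Luhn sum = 52
52 mod 10 = 2

Invalid (Luhn sum mod 10 = 2)


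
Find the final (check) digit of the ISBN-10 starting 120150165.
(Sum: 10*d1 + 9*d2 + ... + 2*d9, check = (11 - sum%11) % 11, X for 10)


Weighted sum: 97
97 mod 11 = 9

Check digit: 2


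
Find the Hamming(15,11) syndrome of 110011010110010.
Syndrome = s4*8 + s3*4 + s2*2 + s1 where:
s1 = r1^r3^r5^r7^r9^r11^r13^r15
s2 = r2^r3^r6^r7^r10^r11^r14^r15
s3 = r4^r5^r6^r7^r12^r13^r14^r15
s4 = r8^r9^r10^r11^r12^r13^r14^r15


s1=1, s2=1, s3=1, s4=0

Syndrome = 7 (error at position 7)


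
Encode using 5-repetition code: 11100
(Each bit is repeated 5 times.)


Each bit -> 5 copies

1111111111111110000000000


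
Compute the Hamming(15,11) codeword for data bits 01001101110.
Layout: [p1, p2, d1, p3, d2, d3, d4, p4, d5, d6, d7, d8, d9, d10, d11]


Parity bits: p1=1, p2=0, p3=0, p4=1

100010011101110


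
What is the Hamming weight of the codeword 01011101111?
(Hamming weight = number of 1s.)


Counting 1s in 01011101111

8


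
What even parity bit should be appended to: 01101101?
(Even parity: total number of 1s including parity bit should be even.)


Number of 1s in data: 5
Parity bit: 1

1


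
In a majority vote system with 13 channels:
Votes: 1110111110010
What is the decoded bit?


Ones: 9 out of 13
Threshold: 7

1 (9/13 voted 1)


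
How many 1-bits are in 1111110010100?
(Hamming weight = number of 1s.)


Counting 1s in 1111110010100

8


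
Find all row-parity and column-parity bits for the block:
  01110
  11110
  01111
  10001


Row parities: 1000
Column parities: 01110

Row P: 1000, Col P: 01110, Corner: 1


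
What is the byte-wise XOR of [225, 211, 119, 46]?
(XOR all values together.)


XOR chain: 225 ^ 211 ^ 119 ^ 46 = 107

107


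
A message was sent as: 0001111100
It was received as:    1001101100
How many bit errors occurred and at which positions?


XOR: 1000010000

2 error(s) at position(s): 0, 5


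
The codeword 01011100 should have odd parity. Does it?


Number of 1s: 4

No, parity error (4 ones)


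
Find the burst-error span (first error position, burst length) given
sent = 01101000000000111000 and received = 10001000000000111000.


XOR: 11100000000000000000

Burst at position 0, length 3


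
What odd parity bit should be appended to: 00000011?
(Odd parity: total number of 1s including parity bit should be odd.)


Number of 1s in data: 2
Parity bit: 1

1


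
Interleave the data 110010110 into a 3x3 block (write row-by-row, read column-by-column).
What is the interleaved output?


Matrix:
  110
  010
  110
Read columns: 101111000

101111000


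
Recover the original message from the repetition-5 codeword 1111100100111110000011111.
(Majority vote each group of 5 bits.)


Groups: 11111, 00100, 11111, 00000, 11111
Majority votes: 10101

10101


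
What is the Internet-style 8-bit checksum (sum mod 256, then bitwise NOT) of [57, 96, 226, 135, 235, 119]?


Sum = 868 mod 256 = 100
Complement = 155

155


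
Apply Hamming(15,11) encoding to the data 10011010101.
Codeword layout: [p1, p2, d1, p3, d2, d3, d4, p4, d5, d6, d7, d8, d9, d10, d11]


Parity bits: p1=0, p2=0, p3=1, p4=0

001100101010101


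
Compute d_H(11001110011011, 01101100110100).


XOR: 10100010101111
Count of 1s: 8

8


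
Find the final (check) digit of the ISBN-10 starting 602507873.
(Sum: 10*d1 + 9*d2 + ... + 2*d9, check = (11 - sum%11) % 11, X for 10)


Weighted sum: 205
205 mod 11 = 7

Check digit: 4


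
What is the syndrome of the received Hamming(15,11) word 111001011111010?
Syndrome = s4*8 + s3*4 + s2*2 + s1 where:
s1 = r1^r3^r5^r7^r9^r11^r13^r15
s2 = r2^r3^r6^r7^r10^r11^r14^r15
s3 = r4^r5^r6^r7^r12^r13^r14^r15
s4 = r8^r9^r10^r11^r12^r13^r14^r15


s1=0, s2=0, s3=1, s4=0

Syndrome = 4 (error at position 4)


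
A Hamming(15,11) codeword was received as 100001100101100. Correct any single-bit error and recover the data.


Syndrome = 11: error at position 11

Data: 00110111100 (corrected bit 11)
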